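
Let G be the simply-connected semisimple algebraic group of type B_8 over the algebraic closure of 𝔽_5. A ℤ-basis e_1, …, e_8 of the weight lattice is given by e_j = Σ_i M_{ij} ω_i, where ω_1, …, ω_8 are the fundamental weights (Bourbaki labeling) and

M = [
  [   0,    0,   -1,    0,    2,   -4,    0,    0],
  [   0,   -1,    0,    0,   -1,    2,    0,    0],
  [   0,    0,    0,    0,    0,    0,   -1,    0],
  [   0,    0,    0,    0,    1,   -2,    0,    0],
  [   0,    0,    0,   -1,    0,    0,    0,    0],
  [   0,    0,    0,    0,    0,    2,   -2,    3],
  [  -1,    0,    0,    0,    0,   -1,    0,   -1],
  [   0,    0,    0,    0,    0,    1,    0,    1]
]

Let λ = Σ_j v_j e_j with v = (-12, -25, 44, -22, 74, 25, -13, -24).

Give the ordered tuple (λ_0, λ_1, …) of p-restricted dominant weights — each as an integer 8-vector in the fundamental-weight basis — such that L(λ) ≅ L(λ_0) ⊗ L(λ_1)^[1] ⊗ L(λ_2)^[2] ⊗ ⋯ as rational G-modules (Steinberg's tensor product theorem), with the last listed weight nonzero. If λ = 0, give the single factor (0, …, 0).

((4, 1, 3, 4, 2, 4, 1, 1), (0, 0, 2, 4, 4, 0, 2, 0))

In the fundamental-weight basis, λ has coordinates c = M·v (v = (-12, -25, 44, -22, 74, 25, -13, -24)):
  c_1 = (0)·(-12) + (0)·(-25) + (-1)·(44) + (0)·(-22) + (2)·(74) + (-4)·(25) + (0)·(-13) + (0)·(-24) = 4
  c_2 = (0)·(-12) + (-1)·(-25) + (0)·(44) + (0)·(-22) + (-1)·(74) + (2)·(25) + (0)·(-13) + (0)·(-24) = 1
  c_3 = (0)·(-12) + (0)·(-25) + (0)·(44) + (0)·(-22) + (0)·(74) + (0)·(25) + (-1)·(-13) + (0)·(-24) = 13
  c_4 = (0)·(-12) + (0)·(-25) + (0)·(44) + (0)·(-22) + (1)·(74) + (-2)·(25) + (0)·(-13) + (0)·(-24) = 24
  c_5 = (0)·(-12) + (0)·(-25) + (0)·(44) + (-1)·(-22) + (0)·(74) + (0)·(25) + (0)·(-13) + (0)·(-24) = 22
  c_6 = (0)·(-12) + (0)·(-25) + (0)·(44) + (0)·(-22) + (0)·(74) + (2)·(25) + (-2)·(-13) + (3)·(-24) = 4
  c_7 = (-1)·(-12) + (0)·(-25) + (0)·(44) + (0)·(-22) + (0)·(74) + (-1)·(25) + (0)·(-13) + (-1)·(-24) = 11
  c_8 = (0)·(-12) + (0)·(-25) + (0)·(44) + (0)·(-22) + (0)·(74) + (1)·(25) + (0)·(-13) + (1)·(-24) = 1
Expand coordinatewise in base 5:
  c_1 = 4 = 4·5^0
  c_2 = 1 = 1·5^0
  c_3 = 13 = 3·5^0 + 2·5^1
  c_4 = 24 = 4·5^0 + 4·5^1
  c_5 = 22 = 2·5^0 + 4·5^1
  c_6 = 4 = 4·5^0
  c_7 = 11 = 1·5^0 + 2·5^1
  c_8 = 1 = 1·5^0
Factor λ_0 = (4, 1, 3, 4, 2, 4, 1, 1)
Factor λ_1 = (0, 0, 2, 4, 4, 0, 2, 0)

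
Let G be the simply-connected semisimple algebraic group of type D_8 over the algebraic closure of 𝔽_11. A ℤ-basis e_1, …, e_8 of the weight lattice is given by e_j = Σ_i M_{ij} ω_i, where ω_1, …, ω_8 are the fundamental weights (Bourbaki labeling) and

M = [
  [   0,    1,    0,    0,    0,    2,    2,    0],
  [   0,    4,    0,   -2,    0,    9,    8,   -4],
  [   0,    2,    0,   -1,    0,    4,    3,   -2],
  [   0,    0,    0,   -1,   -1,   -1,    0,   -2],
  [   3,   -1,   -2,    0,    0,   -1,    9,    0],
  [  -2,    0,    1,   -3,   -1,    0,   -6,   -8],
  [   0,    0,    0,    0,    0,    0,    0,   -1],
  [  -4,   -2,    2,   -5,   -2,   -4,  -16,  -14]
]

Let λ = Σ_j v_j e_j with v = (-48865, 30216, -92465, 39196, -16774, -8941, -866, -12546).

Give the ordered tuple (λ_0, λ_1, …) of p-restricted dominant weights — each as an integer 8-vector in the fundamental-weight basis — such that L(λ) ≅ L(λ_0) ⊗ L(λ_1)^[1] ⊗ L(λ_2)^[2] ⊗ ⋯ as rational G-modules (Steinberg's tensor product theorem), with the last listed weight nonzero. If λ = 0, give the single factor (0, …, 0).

((9, 1, 2, 6, 4, 5, 6, 5), (6, 5, 9, 10, 6, 8, 7, 9), (10, 10, 10, 7, 10, 5, 4, 7), (7, 3, 5, 8, 6, 7, 9, 9))

Compute c_i = Σ_j M_{ij} v_j with v = (-48865, 30216, -92465, 39196, -16774, -8941, -866, -12546):
  c_1 = (0)·(-48865) + 1·30216 + (0)·(-92465) + 0·39196 + (0)·(-16774) + (2)·(-8941) + (2)·(-866) + (0)·(-12546) = 10602
  c_2 = (0)·(-48865) + 4·30216 + (0)·(-92465) + (-2)·(39196) + (0)·(-16774) + (9)·(-8941) + (8)·(-866) + (-4)·(-12546) = 5259
  c_3 = (0)·(-48865) + 2·30216 + (0)·(-92465) + (-1)·(39196) + (0)·(-16774) + (4)·(-8941) + (3)·(-866) + (-2)·(-12546) = 7966
  c_4 = (0)·(-48865) + 0·30216 + (0)·(-92465) + (-1)·(39196) + (-1)·(-16774) + (-1)·(-8941) + (0)·(-866) + (-2)·(-12546) = 11611
  c_5 = (3)·(-48865) + (-1)·(30216) + (-2)·(-92465) + 0·39196 + (0)·(-16774) + (-1)·(-8941) + (9)·(-866) + (0)·(-12546) = 9266
  c_6 = (-2)·(-48865) + 0·30216 + (1)·(-92465) + (-3)·(39196) + (-1)·(-16774) + (0)·(-8941) + (-6)·(-866) + (-8)·(-12546) = 10015
  c_7 = (0)·(-48865) + 0·30216 + (0)·(-92465) + 0·39196 + (0)·(-16774) + (0)·(-8941) + (0)·(-866) + (-1)·(-12546) = 12546
  c_8 = (-4)·(-48865) + (-2)·(30216) + (2)·(-92465) + (-5)·(39196) + (-2)·(-16774) + (-4)·(-8941) + (-16)·(-866) + (-14)·(-12546) = 12930
p = 11; digits c_i = Σ_j d_{ij}·11^j, 0 ≤ d_{ij} < 11:
  c_1 = 10602 = 9·11^0 + 6·11^1 + 10·11^2 + 7·11^3
  c_2 = 5259 = 1·11^0 + 5·11^1 + 10·11^2 + 3·11^3
  c_3 = 7966 = 2·11^0 + 9·11^1 + 10·11^2 + 5·11^3
  c_4 = 11611 = 6·11^0 + 10·11^1 + 7·11^2 + 8·11^3
  c_5 = 9266 = 4·11^0 + 6·11^1 + 10·11^2 + 6·11^3
  c_6 = 10015 = 5·11^0 + 8·11^1 + 5·11^2 + 7·11^3
  c_7 = 12546 = 6·11^0 + 7·11^1 + 4·11^2 + 9·11^3
  c_8 = 12930 = 5·11^0 + 9·11^1 + 7·11^2 + 9·11^3
Factor λ_0 = (9, 1, 2, 6, 4, 5, 6, 5)
Factor λ_1 = (6, 5, 9, 10, 6, 8, 7, 9)
Factor λ_2 = (10, 10, 10, 7, 10, 5, 4, 7)
Factor λ_3 = (7, 3, 5, 8, 6, 7, 9, 9)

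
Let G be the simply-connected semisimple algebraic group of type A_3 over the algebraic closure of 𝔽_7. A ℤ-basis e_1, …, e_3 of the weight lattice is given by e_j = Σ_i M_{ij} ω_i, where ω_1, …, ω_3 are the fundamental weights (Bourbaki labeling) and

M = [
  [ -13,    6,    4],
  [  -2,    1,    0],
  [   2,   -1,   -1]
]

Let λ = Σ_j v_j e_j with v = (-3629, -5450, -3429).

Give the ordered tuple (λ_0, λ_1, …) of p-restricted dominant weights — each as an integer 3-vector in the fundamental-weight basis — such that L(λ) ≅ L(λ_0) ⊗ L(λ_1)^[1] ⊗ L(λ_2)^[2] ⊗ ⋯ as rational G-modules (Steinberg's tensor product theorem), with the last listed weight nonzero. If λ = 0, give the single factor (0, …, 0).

((5, 2, 4), (3, 6, 0), (1, 1, 5), (2, 5, 4))

Change of basis e → ω: c = M·v where v = (-3629, -5450, -3429):
  c_1 = (-13)·(-3629) + (6)·(-5450) + (4)·(-3429) = 761
  c_2 = (-2)·(-3629) + (1)·(-5450) + (0)·(-3429) = 1808
  c_3 = (2)·(-3629) + (-1)·(-5450) + (-1)·(-3429) = 1621
Expand coordinatewise in base 7:
  c_1 = 761 = 5·7^0 + 3·7^1 + 1·7^2 + 2·7^3
  c_2 = 1808 = 2·7^0 + 6·7^1 + 1·7^2 + 5·7^3
  c_3 = 1621 = 4·7^0 + 0·7^1 + 5·7^2 + 4·7^3
p-restricted factor λ_0 = (5, 2, 4)
p-restricted factor λ_1 = (3, 6, 0)
p-restricted factor λ_2 = (1, 1, 5)
p-restricted factor λ_3 = (2, 5, 4)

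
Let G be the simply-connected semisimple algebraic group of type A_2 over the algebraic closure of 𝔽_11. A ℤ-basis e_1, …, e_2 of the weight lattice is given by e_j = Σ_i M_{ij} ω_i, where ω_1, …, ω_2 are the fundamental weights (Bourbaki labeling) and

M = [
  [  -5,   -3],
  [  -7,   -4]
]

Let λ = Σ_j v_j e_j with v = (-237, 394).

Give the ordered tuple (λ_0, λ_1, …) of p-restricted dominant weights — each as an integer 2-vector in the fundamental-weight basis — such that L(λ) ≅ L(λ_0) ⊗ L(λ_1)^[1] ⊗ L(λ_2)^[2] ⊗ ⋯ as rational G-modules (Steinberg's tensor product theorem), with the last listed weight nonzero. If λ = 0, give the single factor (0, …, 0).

((3, 6), (0, 7))

Converting to the ω-basis (c_i = row i of M dotted with v = (-237, 394)):
  c_1 = (-5)·(-237) + (-3)·(394) = 3
  c_2 = (-7)·(-237) + (-4)·(394) = 83
p = 11; digits c_i = Σ_j d_{ij}·11^j, 0 ≤ d_{ij} < 11:
  c_1 = 3 = 3·11^0
  c_2 = 83 = 6·11^0 + 7·11^1
Factor λ_0 = (3, 6)
Factor λ_1 = (0, 7)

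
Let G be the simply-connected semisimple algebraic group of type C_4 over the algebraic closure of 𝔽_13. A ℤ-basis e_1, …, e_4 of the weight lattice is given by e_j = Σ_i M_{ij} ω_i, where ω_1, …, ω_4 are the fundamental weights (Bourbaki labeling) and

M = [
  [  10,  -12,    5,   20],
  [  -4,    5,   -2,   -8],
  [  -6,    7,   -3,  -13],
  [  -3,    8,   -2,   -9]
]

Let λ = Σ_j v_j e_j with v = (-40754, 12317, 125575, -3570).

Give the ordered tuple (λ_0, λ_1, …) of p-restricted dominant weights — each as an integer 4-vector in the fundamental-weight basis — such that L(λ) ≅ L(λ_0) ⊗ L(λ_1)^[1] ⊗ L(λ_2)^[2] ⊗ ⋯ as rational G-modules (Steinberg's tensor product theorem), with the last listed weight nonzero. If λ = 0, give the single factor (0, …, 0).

ω-coordinates c = M·v, v = (-40754, 12317, 125575, -3570):
  c_1 = (10)·(-40754) + (-12)·(12317) + 5·125575 + (20)·(-3570) = 1131
  c_2 = (-4)·(-40754) + 5·12317 + (-2)·(125575) + (-8)·(-3570) = 2011
  c_3 = (-6)·(-40754) + 7·12317 + (-3)·(125575) + (-13)·(-3570) = 428
  c_4 = (-3)·(-40754) + 8·12317 + (-2)·(125575) + (-9)·(-3570) = 1778
Writing each c_i in base p = 13:
  c_1 = 1131 = 0·13^0 + 9·13^1 + 6·13^2
  c_2 = 2011 = 9·13^0 + 11·13^1 + 11·13^2
  c_3 = 428 = 12·13^0 + 6·13^1 + 2·13^2
  c_4 = 1778 = 10·13^0 + 6·13^1 + 10·13^2
λ_0 = (0, 9, 12, 10)
λ_1 = (9, 11, 6, 6)
λ_2 = (6, 11, 2, 10)

((0, 9, 12, 10), (9, 11, 6, 6), (6, 11, 2, 10))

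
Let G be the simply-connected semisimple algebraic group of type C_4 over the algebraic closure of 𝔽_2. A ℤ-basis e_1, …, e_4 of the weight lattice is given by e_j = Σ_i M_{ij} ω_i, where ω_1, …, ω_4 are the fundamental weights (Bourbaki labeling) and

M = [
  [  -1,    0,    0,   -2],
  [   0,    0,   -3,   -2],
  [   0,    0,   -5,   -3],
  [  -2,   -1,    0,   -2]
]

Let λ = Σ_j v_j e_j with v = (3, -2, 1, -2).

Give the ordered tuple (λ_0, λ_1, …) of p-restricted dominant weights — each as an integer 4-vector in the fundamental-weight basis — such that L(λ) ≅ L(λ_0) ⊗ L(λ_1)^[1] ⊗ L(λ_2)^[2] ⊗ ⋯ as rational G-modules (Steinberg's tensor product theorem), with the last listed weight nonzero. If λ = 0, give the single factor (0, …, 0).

((1, 1, 1, 0),)

Converting to the ω-basis (c_i = row i of M dotted with v = (3, -2, 1, -2)):
  c_1 = (-1)·(3) + (0)·(-2) + 0·1 + (-2)·(-2) = 1
  c_2 = 0·3 + (0)·(-2) + (-3)·(1) + (-2)·(-2) = 1
  c_3 = 0·3 + (0)·(-2) + (-5)·(1) + (-3)·(-2) = 1
  c_4 = (-2)·(3) + (-1)·(-2) + 0·1 + (-2)·(-2) = 0
p = 2; digits c_i = Σ_j d_{ij}·2^j, 0 ≤ d_{ij} < 2:
  c_1 = 1 = 1·2^0
  c_2 = 1 = 1·2^0
  c_3 = 1 = 1·2^0
  c_4 = 0
λ_0 = (1, 1, 1, 0)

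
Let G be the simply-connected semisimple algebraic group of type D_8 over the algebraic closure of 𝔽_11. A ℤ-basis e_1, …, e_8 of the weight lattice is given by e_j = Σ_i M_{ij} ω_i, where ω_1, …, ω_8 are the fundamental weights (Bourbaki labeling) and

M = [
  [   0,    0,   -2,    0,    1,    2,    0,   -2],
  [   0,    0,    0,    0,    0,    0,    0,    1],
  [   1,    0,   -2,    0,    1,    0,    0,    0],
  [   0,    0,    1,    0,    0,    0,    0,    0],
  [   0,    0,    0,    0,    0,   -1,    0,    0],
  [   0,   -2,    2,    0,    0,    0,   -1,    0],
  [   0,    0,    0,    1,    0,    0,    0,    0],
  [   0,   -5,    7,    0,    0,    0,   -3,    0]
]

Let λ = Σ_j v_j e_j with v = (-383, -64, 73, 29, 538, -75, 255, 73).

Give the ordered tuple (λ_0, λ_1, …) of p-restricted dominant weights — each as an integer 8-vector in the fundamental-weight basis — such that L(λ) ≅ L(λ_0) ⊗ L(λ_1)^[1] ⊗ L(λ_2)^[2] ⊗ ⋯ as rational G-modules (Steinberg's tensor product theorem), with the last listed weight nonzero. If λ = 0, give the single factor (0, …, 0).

In the fundamental-weight basis, λ has coordinates c = M·v (v = (-383, -64, 73, 29, 538, -75, 255, 73)):
  c_1 = (0)·(-383) + (0)·(-64) + (-2)·(73) + 0·29 + 1·538 + (2)·(-75) + 0·255 + (-2)·(73) = 96
  c_2 = (0)·(-383) + (0)·(-64) + 0·73 + 0·29 + 0·538 + (0)·(-75) + 0·255 + 1·73 = 73
  c_3 = (1)·(-383) + (0)·(-64) + (-2)·(73) + 0·29 + 1·538 + (0)·(-75) + 0·255 + 0·73 = 9
  c_4 = (0)·(-383) + (0)·(-64) + 1·73 + 0·29 + 0·538 + (0)·(-75) + 0·255 + 0·73 = 73
  c_5 = (0)·(-383) + (0)·(-64) + 0·73 + 0·29 + 0·538 + (-1)·(-75) + 0·255 + 0·73 = 75
  c_6 = (0)·(-383) + (-2)·(-64) + 2·73 + 0·29 + 0·538 + (0)·(-75) + (-1)·(255) + 0·73 = 19
  c_7 = (0)·(-383) + (0)·(-64) + 0·73 + 1·29 + 0·538 + (0)·(-75) + 0·255 + 0·73 = 29
  c_8 = (0)·(-383) + (-5)·(-64) + 7·73 + 0·29 + 0·538 + (0)·(-75) + (-3)·(255) + 0·73 = 66
Writing each c_i in base p = 11:
  c_1 = 96 = 8·11^0 + 8·11^1
  c_2 = 73 = 7·11^0 + 6·11^1
  c_3 = 9 = 9·11^0
  c_4 = 73 = 7·11^0 + 6·11^1
  c_5 = 75 = 9·11^0 + 6·11^1
  c_6 = 19 = 8·11^0 + 1·11^1
  c_7 = 29 = 7·11^0 + 2·11^1
  c_8 = 66 = 0·11^0 + 6·11^1
p-restricted factor λ_0 = (8, 7, 9, 7, 9, 8, 7, 0)
p-restricted factor λ_1 = (8, 6, 0, 6, 6, 1, 2, 6)

((8, 7, 9, 7, 9, 8, 7, 0), (8, 6, 0, 6, 6, 1, 2, 6))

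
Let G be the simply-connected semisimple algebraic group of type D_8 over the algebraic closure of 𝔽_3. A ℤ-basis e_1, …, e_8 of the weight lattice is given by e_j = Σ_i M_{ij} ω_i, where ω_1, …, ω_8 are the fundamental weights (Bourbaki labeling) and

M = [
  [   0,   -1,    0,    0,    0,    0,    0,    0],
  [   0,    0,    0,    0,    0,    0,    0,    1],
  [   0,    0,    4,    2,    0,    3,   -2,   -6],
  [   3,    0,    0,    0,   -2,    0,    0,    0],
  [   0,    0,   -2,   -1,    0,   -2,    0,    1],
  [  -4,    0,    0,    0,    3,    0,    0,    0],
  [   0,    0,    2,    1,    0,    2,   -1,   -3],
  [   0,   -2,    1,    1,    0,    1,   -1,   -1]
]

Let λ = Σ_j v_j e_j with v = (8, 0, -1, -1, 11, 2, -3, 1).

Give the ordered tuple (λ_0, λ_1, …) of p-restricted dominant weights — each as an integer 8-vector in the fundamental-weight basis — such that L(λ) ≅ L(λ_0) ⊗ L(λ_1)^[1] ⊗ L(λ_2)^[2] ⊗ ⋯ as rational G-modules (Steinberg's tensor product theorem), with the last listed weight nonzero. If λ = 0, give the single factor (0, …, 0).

ω-coordinates c = M·v, v = (8, 0, -1, -1, 11, 2, -3, 1):
  c_1 = 0*8 + -1*0 + 0*-1 + 0*-1 + 0*11 + 0*2 + 0*-3 + 0*1 = 0
  c_2 = 0*8 + 0*0 + 0*-1 + 0*-1 + 0*11 + 0*2 + 0*-3 + 1*1 = 1
  c_3 = 0*8 + 0*0 + 4*-1 + 2*-1 + 0*11 + 3*2 + -2*-3 + -6*1 = 0
  c_4 = 3*8 + 0*0 + 0*-1 + 0*-1 + -2*11 + 0*2 + 0*-3 + 0*1 = 2
  c_5 = 0*8 + 0*0 + -2*-1 + -1*-1 + 0*11 + -2*2 + 0*-3 + 1*1 = 0
  c_6 = -4*8 + 0*0 + 0*-1 + 0*-1 + 3*11 + 0*2 + 0*-3 + 0*1 = 1
  c_7 = 0*8 + 0*0 + 2*-1 + 1*-1 + 0*11 + 2*2 + -1*-3 + -3*1 = 1
  c_8 = 0*8 + -2*0 + 1*-1 + 1*-1 + 0*11 + 1*2 + -1*-3 + -1*1 = 2
Base-3 expansion of each c_i:
  c_1 = 0
  c_2 = 1 = 1·3^0
  c_3 = 0
  c_4 = 2 = 2·3^0
  c_5 = 0
  c_6 = 1 = 1·3^0
  c_7 = 1 = 1·3^0
  c_8 = 2 = 2·3^0
λ_0 = (0, 1, 0, 2, 0, 1, 1, 2)

((0, 1, 0, 2, 0, 1, 1, 2),)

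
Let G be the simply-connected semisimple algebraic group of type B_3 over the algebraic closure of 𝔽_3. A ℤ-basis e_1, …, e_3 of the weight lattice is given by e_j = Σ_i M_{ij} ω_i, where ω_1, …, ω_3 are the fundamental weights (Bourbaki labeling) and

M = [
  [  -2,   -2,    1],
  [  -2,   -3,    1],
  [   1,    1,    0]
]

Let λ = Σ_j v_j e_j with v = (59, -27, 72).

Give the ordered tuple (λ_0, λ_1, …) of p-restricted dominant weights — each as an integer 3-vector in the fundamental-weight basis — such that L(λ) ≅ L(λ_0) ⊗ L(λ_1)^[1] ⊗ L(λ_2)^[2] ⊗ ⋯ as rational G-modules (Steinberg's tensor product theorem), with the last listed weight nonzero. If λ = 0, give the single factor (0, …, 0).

Converting to the ω-basis (c_i = row i of M dotted with v = (59, -27, 72)):
  c_1 = (-2)·(59) + (-2)·(-27) + 1·72 = 8
  c_2 = (-2)·(59) + (-3)·(-27) + 1·72 = 35
  c_3 = 1·59 + (1)·(-27) + 0·72 = 32
Base-3 expansion of each c_i:
  c_1 = 8 = 2·3^0 + 2·3^1
  c_2 = 35 = 2·3^0 + 2·3^1 + 0·3^2 + 1·3^3
  c_3 = 32 = 2·3^0 + 1·3^1 + 0·3^2 + 1·3^3
λ_0 = (2, 2, 2)
λ_1 = (2, 2, 1)
λ_2 = (0, 0, 0)
λ_3 = (0, 1, 1)

((2, 2, 2), (2, 2, 1), (0, 0, 0), (0, 1, 1))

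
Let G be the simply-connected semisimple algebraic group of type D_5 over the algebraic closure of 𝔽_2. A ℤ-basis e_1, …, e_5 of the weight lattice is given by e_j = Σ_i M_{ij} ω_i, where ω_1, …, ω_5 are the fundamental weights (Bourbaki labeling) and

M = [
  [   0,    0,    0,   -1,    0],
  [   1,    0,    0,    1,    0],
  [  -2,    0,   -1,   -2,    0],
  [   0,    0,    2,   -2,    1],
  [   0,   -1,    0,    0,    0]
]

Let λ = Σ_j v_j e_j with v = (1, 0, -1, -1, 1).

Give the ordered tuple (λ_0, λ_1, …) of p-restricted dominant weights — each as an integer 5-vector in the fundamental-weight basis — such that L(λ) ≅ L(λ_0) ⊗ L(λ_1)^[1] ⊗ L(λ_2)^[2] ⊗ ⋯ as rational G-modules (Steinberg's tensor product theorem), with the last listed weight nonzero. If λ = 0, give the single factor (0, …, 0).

Change of basis e → ω: c = M·v where v = (1, 0, -1, -1, 1):
  c_1 = (0)·(1) + (0)·(0) + (0)·(-1) + (-1)·(-1) + (0)·(1) = 1
  c_2 = (1)·(1) + (0)·(0) + (0)·(-1) + (1)·(-1) + (0)·(1) = 0
  c_3 = (-2)·(1) + (0)·(0) + (-1)·(-1) + (-2)·(-1) + (0)·(1) = 1
  c_4 = (0)·(1) + (0)·(0) + (2)·(-1) + (-2)·(-1) + (1)·(1) = 1
  c_5 = (0)·(1) + (-1)·(0) + (0)·(-1) + (0)·(-1) + (0)·(1) = 0
Base-2 expansion of each c_i:
  c_1 = 1 = 1·2^0
  c_2 = 0
  c_3 = 1 = 1·2^0
  c_4 = 1 = 1·2^0
  c_5 = 0
λ_0 = (1, 0, 1, 1, 0)

((1, 0, 1, 1, 0),)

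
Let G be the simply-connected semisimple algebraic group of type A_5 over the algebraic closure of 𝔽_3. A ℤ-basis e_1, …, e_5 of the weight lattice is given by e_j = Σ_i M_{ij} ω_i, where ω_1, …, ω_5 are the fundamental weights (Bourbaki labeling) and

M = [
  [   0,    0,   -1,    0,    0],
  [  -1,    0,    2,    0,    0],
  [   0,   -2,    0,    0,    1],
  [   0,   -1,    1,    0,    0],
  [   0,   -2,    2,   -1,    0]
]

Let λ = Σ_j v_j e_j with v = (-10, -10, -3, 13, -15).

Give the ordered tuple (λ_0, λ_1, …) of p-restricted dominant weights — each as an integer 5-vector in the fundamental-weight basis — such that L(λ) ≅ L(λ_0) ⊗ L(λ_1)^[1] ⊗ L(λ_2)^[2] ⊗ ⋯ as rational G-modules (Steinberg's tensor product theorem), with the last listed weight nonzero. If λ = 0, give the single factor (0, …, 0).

((0, 1, 2, 1, 1), (1, 1, 1, 2, 0))

Converting to the ω-basis (c_i = row i of M dotted with v = (-10, -10, -3, 13, -15)):
  c_1 = (0)·(-10) + (0)·(-10) + (-1)·(-3) + (0)·(13) + (0)·(-15) = 3
  c_2 = (-1)·(-10) + (0)·(-10) + (2)·(-3) + (0)·(13) + (0)·(-15) = 4
  c_3 = (0)·(-10) + (-2)·(-10) + (0)·(-3) + (0)·(13) + (1)·(-15) = 5
  c_4 = (0)·(-10) + (-1)·(-10) + (1)·(-3) + (0)·(13) + (0)·(-15) = 7
  c_5 = (0)·(-10) + (-2)·(-10) + (2)·(-3) + (-1)·(13) + (0)·(-15) = 1
Base-3 expansion of each c_i:
  c_1 = 3 = 0·3^0 + 1·3^1
  c_2 = 4 = 1·3^0 + 1·3^1
  c_3 = 5 = 2·3^0 + 1·3^1
  c_4 = 7 = 1·3^0 + 2·3^1
  c_5 = 1 = 1·3^0
Factor λ_0 = (0, 1, 2, 1, 1)
Factor λ_1 = (1, 1, 1, 2, 0)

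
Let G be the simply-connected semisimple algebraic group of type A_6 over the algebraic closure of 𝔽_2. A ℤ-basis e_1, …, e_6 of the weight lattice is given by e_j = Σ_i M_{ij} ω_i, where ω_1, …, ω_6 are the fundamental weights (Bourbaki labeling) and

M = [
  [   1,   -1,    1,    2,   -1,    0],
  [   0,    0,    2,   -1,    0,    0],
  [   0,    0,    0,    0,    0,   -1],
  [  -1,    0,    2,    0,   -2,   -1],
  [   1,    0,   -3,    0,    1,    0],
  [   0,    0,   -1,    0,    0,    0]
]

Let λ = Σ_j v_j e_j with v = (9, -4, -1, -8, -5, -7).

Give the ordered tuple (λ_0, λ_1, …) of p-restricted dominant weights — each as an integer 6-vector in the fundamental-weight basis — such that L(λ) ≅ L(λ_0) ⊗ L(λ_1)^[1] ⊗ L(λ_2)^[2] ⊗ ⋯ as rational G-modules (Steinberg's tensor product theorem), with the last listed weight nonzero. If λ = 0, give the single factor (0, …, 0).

((1, 0, 1, 0, 1, 1), (0, 1, 1, 1, 1, 0), (0, 1, 1, 1, 1, 0))

Change of basis e → ω: c = M·v where v = (9, -4, -1, -8, -5, -7):
  c_1 = (1)·(9) + (-1)·(-4) + (1)·(-1) + (2)·(-8) + (-1)·(-5) + (0)·(-7) = 1
  c_2 = (0)·(9) + (0)·(-4) + (2)·(-1) + (-1)·(-8) + (0)·(-5) + (0)·(-7) = 6
  c_3 = (0)·(9) + (0)·(-4) + (0)·(-1) + (0)·(-8) + (0)·(-5) + (-1)·(-7) = 7
  c_4 = (-1)·(9) + (0)·(-4) + (2)·(-1) + (0)·(-8) + (-2)·(-5) + (-1)·(-7) = 6
  c_5 = (1)·(9) + (0)·(-4) + (-3)·(-1) + (0)·(-8) + (1)·(-5) + (0)·(-7) = 7
  c_6 = (0)·(9) + (0)·(-4) + (-1)·(-1) + (0)·(-8) + (0)·(-5) + (0)·(-7) = 1
p = 2; digits c_i = Σ_j d_{ij}·2^j, 0 ≤ d_{ij} < 2:
  c_1 = 1 = 1·2^0
  c_2 = 6 = 0·2^0 + 1·2^1 + 1·2^2
  c_3 = 7 = 1·2^0 + 1·2^1 + 1·2^2
  c_4 = 6 = 0·2^0 + 1·2^1 + 1·2^2
  c_5 = 7 = 1·2^0 + 1·2^1 + 1·2^2
  c_6 = 1 = 1·2^0
p-restricted factor λ_0 = (1, 0, 1, 0, 1, 1)
p-restricted factor λ_1 = (0, 1, 1, 1, 1, 0)
p-restricted factor λ_2 = (0, 1, 1, 1, 1, 0)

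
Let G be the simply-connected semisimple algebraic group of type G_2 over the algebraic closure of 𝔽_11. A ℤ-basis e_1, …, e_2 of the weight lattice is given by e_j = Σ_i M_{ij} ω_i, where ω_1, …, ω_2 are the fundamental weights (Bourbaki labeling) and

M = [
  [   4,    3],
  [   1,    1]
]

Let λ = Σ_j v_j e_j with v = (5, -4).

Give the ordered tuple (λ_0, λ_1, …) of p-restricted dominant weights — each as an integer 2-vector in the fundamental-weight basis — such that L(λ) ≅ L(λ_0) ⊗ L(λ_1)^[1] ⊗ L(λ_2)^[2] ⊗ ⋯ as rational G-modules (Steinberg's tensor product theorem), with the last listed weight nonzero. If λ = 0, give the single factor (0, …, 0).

((8, 1),)

ω-coordinates c = M·v, v = (5, -4):
  c_1 = 4*5 + 3*-4 = 8
  c_2 = 1*5 + 1*-4 = 1
Writing each c_i in base p = 11:
  c_1 = 8 = 8·11^0
  c_2 = 1 = 1·11^0
λ_0 = (8, 1)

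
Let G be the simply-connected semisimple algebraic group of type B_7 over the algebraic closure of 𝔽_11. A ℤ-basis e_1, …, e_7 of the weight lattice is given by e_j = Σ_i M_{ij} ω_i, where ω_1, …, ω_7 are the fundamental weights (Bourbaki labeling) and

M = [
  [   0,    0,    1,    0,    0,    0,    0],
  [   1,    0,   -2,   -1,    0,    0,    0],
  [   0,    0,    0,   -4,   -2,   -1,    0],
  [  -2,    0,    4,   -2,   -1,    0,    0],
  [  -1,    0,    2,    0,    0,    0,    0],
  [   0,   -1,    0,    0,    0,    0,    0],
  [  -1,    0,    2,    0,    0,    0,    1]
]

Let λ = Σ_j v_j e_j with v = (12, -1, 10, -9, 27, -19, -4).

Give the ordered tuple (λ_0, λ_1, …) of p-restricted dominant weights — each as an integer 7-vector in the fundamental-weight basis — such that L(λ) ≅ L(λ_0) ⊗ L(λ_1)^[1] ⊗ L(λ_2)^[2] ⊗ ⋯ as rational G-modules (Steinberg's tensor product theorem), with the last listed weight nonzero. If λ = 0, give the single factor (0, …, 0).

Change of basis e → ω: c = M·v where v = (12, -1, 10, -9, 27, -19, -4):
  c_1 = 0*12 + 0*-1 + 1*10 + 0*-9 + 0*27 + 0*-19 + 0*-4 = 10
  c_2 = 1*12 + 0*-1 + -2*10 + -1*-9 + 0*27 + 0*-19 + 0*-4 = 1
  c_3 = 0*12 + 0*-1 + 0*10 + -4*-9 + -2*27 + -1*-19 + 0*-4 = 1
  c_4 = -2*12 + 0*-1 + 4*10 + -2*-9 + -1*27 + 0*-19 + 0*-4 = 7
  c_5 = -1*12 + 0*-1 + 2*10 + 0*-9 + 0*27 + 0*-19 + 0*-4 = 8
  c_6 = 0*12 + -1*-1 + 0*10 + 0*-9 + 0*27 + 0*-19 + 0*-4 = 1
  c_7 = -1*12 + 0*-1 + 2*10 + 0*-9 + 0*27 + 0*-19 + 1*-4 = 4
p = 11; digits c_i = Σ_j d_{ij}·11^j, 0 ≤ d_{ij} < 11:
  c_1 = 10 = 10·11^0
  c_2 = 1 = 1·11^0
  c_3 = 1 = 1·11^0
  c_4 = 7 = 7·11^0
  c_5 = 8 = 8·11^0
  c_6 = 1 = 1·11^0
  c_7 = 4 = 4·11^0
λ_0 = (10, 1, 1, 7, 8, 1, 4)

((10, 1, 1, 7, 8, 1, 4),)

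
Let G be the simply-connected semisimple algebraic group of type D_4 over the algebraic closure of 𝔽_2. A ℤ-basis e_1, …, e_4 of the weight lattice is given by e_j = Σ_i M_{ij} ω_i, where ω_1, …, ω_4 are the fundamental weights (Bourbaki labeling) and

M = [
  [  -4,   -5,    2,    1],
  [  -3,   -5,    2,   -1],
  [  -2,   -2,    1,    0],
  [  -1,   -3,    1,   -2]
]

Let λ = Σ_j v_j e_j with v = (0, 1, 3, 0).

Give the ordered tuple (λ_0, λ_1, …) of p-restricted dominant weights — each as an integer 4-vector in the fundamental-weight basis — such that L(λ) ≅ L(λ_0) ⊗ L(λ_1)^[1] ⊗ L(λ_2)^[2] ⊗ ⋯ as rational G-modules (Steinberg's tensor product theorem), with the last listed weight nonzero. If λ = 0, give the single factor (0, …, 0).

((1, 1, 1, 0),)

In the fundamental-weight basis, λ has coordinates c = M·v (v = (0, 1, 3, 0)):
  c_1 = -4*0 + -5*1 + 2*3 + 1*0 = 1
  c_2 = -3*0 + -5*1 + 2*3 + -1*0 = 1
  c_3 = -2*0 + -2*1 + 1*3 + 0*0 = 1
  c_4 = -1*0 + -3*1 + 1*3 + -2*0 = 0
Writing each c_i in base p = 2:
  c_1 = 1 = 1·2^0
  c_2 = 1 = 1·2^0
  c_3 = 1 = 1·2^0
  c_4 = 0
Factor λ_0 = (1, 1, 1, 0)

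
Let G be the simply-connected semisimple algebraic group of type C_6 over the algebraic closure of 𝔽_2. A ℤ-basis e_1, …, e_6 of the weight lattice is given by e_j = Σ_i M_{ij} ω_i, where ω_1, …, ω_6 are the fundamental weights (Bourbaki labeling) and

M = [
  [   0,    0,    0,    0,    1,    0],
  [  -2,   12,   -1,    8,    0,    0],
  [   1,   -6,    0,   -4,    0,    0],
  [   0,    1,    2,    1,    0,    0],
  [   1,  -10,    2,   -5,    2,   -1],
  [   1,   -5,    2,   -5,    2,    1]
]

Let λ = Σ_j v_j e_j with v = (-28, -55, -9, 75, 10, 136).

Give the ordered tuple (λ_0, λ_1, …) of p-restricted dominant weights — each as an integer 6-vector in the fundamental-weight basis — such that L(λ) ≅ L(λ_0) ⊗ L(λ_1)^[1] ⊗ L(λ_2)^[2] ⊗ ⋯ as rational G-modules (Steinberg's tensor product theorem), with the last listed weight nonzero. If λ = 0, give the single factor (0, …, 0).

Change of basis e → ω: c = M·v where v = (-28, -55, -9, 75, 10, 136):
  c_1 = (0)·(-28) + (0)·(-55) + (0)·(-9) + 0·75 + 1·10 + 0·136 = 10
  c_2 = (-2)·(-28) + (12)·(-55) + (-1)·(-9) + 8·75 + 0·10 + 0·136 = 5
  c_3 = (1)·(-28) + (-6)·(-55) + (0)·(-9) + (-4)·(75) + 0·10 + 0·136 = 2
  c_4 = (0)·(-28) + (1)·(-55) + (2)·(-9) + 1·75 + 0·10 + 0·136 = 2
  c_5 = (1)·(-28) + (-10)·(-55) + (2)·(-9) + (-5)·(75) + 2·10 + (-1)·(136) = 13
  c_6 = (1)·(-28) + (-5)·(-55) + (2)·(-9) + (-5)·(75) + 2·10 + 1·136 = 10
Expand coordinatewise in base 2:
  c_1 = 10 = 0·2^0 + 1·2^1 + 0·2^2 + 1·2^3
  c_2 = 5 = 1·2^0 + 0·2^1 + 1·2^2
  c_3 = 2 = 0·2^0 + 1·2^1
  c_4 = 2 = 0·2^0 + 1·2^1
  c_5 = 13 = 1·2^0 + 0·2^1 + 1·2^2 + 1·2^3
  c_6 = 10 = 0·2^0 + 1·2^1 + 0·2^2 + 1·2^3
p-restricted factor λ_0 = (0, 1, 0, 0, 1, 0)
p-restricted factor λ_1 = (1, 0, 1, 1, 0, 1)
p-restricted factor λ_2 = (0, 1, 0, 0, 1, 0)
p-restricted factor λ_3 = (1, 0, 0, 0, 1, 1)

((0, 1, 0, 0, 1, 0), (1, 0, 1, 1, 0, 1), (0, 1, 0, 0, 1, 0), (1, 0, 0, 0, 1, 1))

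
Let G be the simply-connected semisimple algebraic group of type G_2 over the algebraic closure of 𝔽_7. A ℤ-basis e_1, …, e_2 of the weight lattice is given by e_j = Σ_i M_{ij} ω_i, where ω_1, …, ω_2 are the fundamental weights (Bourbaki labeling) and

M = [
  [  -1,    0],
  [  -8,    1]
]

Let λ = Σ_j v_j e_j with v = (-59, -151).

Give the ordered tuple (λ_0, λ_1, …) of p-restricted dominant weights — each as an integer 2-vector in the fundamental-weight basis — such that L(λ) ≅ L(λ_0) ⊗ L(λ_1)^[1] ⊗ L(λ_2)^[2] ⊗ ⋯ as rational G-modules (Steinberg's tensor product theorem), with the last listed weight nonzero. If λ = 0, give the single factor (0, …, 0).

((3, 6), (1, 3), (1, 6))

In the fundamental-weight basis, λ has coordinates c = M·v (v = (-59, -151)):
  c_1 = (-1)·(-59) + (0)·(-151) = 59
  c_2 = (-8)·(-59) + (1)·(-151) = 321
Writing each c_i in base p = 7:
  c_1 = 59 = 3·7^0 + 1·7^1 + 1·7^2
  c_2 = 321 = 6·7^0 + 3·7^1 + 6·7^2
Factor λ_0 = (3, 6)
Factor λ_1 = (1, 3)
Factor λ_2 = (1, 6)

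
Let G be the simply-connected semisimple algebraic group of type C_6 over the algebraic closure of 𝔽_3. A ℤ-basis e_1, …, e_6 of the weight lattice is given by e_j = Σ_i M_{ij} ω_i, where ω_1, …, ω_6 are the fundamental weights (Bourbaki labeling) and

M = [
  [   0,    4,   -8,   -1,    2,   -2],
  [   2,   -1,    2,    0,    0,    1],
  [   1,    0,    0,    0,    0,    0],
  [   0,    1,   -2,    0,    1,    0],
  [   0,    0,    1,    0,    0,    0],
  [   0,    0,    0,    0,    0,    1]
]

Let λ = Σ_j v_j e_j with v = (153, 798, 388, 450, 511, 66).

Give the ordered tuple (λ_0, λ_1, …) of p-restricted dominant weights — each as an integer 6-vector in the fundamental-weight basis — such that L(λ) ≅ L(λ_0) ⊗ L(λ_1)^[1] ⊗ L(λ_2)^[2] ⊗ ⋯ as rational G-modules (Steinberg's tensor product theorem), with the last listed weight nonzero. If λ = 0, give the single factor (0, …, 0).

((0, 2, 0, 2, 1, 0), (2, 2, 0, 0, 0, 1), (1, 2, 2, 2, 1, 1), (1, 0, 2, 1, 2, 2), (0, 1, 1, 0, 1, 0), (2, 1, 0, 2, 1, 0))

ω-coordinates c = M·v, v = (153, 798, 388, 450, 511, 66):
  c_1 = 0·153 + 4·798 + (-8)·(388) + (-1)·(450) + 2·511 + (-2)·(66) = 528
  c_2 = 2·153 + (-1)·(798) + 2·388 + 0·450 + 0·511 + 1·66 = 350
  c_3 = 1·153 + 0·798 + 0·388 + 0·450 + 0·511 + 0·66 = 153
  c_4 = 0·153 + 1·798 + (-2)·(388) + 0·450 + 1·511 + 0·66 = 533
  c_5 = 0·153 + 0·798 + 1·388 + 0·450 + 0·511 + 0·66 = 388
  c_6 = 0·153 + 0·798 + 0·388 + 0·450 + 0·511 + 1·66 = 66
Expand coordinatewise in base 3:
  c_1 = 528 = 0·3^0 + 2·3^1 + 1·3^2 + 1·3^3 + 0·3^4 + 2·3^5
  c_2 = 350 = 2·3^0 + 2·3^1 + 2·3^2 + 0·3^3 + 1·3^4 + 1·3^5
  c_3 = 153 = 0·3^0 + 0·3^1 + 2·3^2 + 2·3^3 + 1·3^4
  c_4 = 533 = 2·3^0 + 0·3^1 + 2·3^2 + 1·3^3 + 0·3^4 + 2·3^5
  c_5 = 388 = 1·3^0 + 0·3^1 + 1·3^2 + 2·3^3 + 1·3^4 + 1·3^5
  c_6 = 66 = 0·3^0 + 1·3^1 + 1·3^2 + 2·3^3
λ_0 = (0, 2, 0, 2, 1, 0)
λ_1 = (2, 2, 0, 0, 0, 1)
λ_2 = (1, 2, 2, 2, 1, 1)
λ_3 = (1, 0, 2, 1, 2, 2)
λ_4 = (0, 1, 1, 0, 1, 0)
λ_5 = (2, 1, 0, 2, 1, 0)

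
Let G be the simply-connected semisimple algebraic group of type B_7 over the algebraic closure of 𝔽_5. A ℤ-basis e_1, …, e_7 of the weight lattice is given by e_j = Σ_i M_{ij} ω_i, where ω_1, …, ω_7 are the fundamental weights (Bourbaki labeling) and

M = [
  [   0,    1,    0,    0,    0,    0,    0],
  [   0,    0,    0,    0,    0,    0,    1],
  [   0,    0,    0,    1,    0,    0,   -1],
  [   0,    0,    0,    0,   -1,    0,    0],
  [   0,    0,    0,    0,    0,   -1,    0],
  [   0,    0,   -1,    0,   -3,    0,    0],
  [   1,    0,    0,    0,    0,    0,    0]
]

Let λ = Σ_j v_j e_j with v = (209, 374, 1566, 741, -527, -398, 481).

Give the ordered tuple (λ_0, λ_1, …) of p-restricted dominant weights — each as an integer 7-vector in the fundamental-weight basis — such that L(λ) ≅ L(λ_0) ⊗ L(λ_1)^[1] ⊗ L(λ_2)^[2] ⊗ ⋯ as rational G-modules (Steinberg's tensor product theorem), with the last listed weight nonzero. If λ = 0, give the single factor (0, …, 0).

((4, 1, 0, 2, 3, 0, 4), (4, 1, 2, 0, 4, 3, 1), (4, 4, 0, 1, 0, 0, 3), (2, 3, 2, 4, 3, 0, 1))

Compute c_i = Σ_j M_{ij} v_j with v = (209, 374, 1566, 741, -527, -398, 481):
  c_1 = (0)·(209) + (1)·(374) + (0)·(1566) + (0)·(741) + (0)·(-527) + (0)·(-398) + (0)·(481) = 374
  c_2 = (0)·(209) + (0)·(374) + (0)·(1566) + (0)·(741) + (0)·(-527) + (0)·(-398) + (1)·(481) = 481
  c_3 = (0)·(209) + (0)·(374) + (0)·(1566) + (1)·(741) + (0)·(-527) + (0)·(-398) + (-1)·(481) = 260
  c_4 = (0)·(209) + (0)·(374) + (0)·(1566) + (0)·(741) + (-1)·(-527) + (0)·(-398) + (0)·(481) = 527
  c_5 = (0)·(209) + (0)·(374) + (0)·(1566) + (0)·(741) + (0)·(-527) + (-1)·(-398) + (0)·(481) = 398
  c_6 = (0)·(209) + (0)·(374) + (-1)·(1566) + (0)·(741) + (-3)·(-527) + (0)·(-398) + (0)·(481) = 15
  c_7 = (1)·(209) + (0)·(374) + (0)·(1566) + (0)·(741) + (0)·(-527) + (0)·(-398) + (0)·(481) = 209
Writing each c_i in base p = 5:
  c_1 = 374 = 4·5^0 + 4·5^1 + 4·5^2 + 2·5^3
  c_2 = 481 = 1·5^0 + 1·5^1 + 4·5^2 + 3·5^3
  c_3 = 260 = 0·5^0 + 2·5^1 + 0·5^2 + 2·5^3
  c_4 = 527 = 2·5^0 + 0·5^1 + 1·5^2 + 4·5^3
  c_5 = 398 = 3·5^0 + 4·5^1 + 0·5^2 + 3·5^3
  c_6 = 15 = 0·5^0 + 3·5^1
  c_7 = 209 = 4·5^0 + 1·5^1 + 3·5^2 + 1·5^3
p-restricted factor λ_0 = (4, 1, 0, 2, 3, 0, 4)
p-restricted factor λ_1 = (4, 1, 2, 0, 4, 3, 1)
p-restricted factor λ_2 = (4, 4, 0, 1, 0, 0, 3)
p-restricted factor λ_3 = (2, 3, 2, 4, 3, 0, 1)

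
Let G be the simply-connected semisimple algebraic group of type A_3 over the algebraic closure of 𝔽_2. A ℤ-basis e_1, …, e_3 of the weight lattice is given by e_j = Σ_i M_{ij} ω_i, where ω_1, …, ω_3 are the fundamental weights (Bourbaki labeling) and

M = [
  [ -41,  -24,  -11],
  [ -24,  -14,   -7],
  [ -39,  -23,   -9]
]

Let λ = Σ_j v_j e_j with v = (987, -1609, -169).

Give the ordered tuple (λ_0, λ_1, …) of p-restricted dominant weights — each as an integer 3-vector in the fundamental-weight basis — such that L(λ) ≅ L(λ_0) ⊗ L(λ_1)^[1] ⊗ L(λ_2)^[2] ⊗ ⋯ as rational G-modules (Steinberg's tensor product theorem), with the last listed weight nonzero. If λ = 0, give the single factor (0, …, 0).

((0, 1, 1), (0, 0, 1), (0, 1, 0), (1, 0, 0), (0, 1, 0), (0, 0, 1))

Converting to the ω-basis (c_i = row i of M dotted with v = (987, -1609, -169)):
  c_1 = -41*987 + -24*-1609 + -11*-169 = 8
  c_2 = -24*987 + -14*-1609 + -7*-169 = 21
  c_3 = -39*987 + -23*-1609 + -9*-169 = 35
Expand coordinatewise in base 2:
  c_1 = 8 = 0·2^0 + 0·2^1 + 0·2^2 + 1·2^3
  c_2 = 21 = 1·2^0 + 0·2^1 + 1·2^2 + 0·2^3 + 1·2^4
  c_3 = 35 = 1·2^0 + 1·2^1 + 0·2^2 + 0·2^3 + 0·2^4 + 1·2^5
p-restricted factor λ_0 = (0, 1, 1)
p-restricted factor λ_1 = (0, 0, 1)
p-restricted factor λ_2 = (0, 1, 0)
p-restricted factor λ_3 = (1, 0, 0)
p-restricted factor λ_4 = (0, 1, 0)
p-restricted factor λ_5 = (0, 0, 1)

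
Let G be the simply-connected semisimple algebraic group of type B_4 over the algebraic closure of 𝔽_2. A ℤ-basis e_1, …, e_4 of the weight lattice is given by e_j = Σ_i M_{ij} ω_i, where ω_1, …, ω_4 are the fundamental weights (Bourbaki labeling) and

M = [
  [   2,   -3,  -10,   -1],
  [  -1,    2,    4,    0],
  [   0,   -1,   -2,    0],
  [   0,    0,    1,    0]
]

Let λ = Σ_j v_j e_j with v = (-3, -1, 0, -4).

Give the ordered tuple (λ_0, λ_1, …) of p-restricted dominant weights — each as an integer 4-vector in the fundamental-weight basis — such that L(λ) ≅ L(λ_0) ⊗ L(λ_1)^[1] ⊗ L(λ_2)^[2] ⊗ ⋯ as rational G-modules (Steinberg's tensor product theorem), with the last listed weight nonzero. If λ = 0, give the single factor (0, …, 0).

((1, 1, 1, 0),)

Change of basis e → ω: c = M·v where v = (-3, -1, 0, -4):
  c_1 = 2*-3 + -3*-1 + -10*0 + -1*-4 = 1
  c_2 = -1*-3 + 2*-1 + 4*0 + 0*-4 = 1
  c_3 = 0*-3 + -1*-1 + -2*0 + 0*-4 = 1
  c_4 = 0*-3 + 0*-1 + 1*0 + 0*-4 = 0
Writing each c_i in base p = 2:
  c_1 = 1 = 1·2^0
  c_2 = 1 = 1·2^0
  c_3 = 1 = 1·2^0
  c_4 = 0
λ_0 = (1, 1, 1, 0)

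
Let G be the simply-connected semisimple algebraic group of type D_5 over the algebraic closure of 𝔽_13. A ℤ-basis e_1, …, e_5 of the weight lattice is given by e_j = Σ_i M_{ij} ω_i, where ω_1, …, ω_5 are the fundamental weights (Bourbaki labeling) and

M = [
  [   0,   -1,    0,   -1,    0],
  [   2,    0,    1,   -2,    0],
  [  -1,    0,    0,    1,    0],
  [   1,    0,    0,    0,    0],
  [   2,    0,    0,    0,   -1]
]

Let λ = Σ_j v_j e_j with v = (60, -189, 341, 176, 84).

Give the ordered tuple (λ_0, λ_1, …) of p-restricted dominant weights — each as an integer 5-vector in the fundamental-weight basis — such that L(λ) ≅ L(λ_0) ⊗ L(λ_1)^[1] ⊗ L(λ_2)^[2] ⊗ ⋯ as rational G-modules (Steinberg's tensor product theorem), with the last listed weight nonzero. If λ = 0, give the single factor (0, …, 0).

((0, 5, 12, 8, 10), (1, 8, 8, 4, 2))

ω-coordinates c = M·v, v = (60, -189, 341, 176, 84):
  c_1 = (0)·(60) + (-1)·(-189) + (0)·(341) + (-1)·(176) + (0)·(84) = 13
  c_2 = (2)·(60) + (0)·(-189) + (1)·(341) + (-2)·(176) + (0)·(84) = 109
  c_3 = (-1)·(60) + (0)·(-189) + (0)·(341) + (1)·(176) + (0)·(84) = 116
  c_4 = (1)·(60) + (0)·(-189) + (0)·(341) + (0)·(176) + (0)·(84) = 60
  c_5 = (2)·(60) + (0)·(-189) + (0)·(341) + (0)·(176) + (-1)·(84) = 36
p = 13; digits c_i = Σ_j d_{ij}·13^j, 0 ≤ d_{ij} < 13:
  c_1 = 13 = 0·13^0 + 1·13^1
  c_2 = 109 = 5·13^0 + 8·13^1
  c_3 = 116 = 12·13^0 + 8·13^1
  c_4 = 60 = 8·13^0 + 4·13^1
  c_5 = 36 = 10·13^0 + 2·13^1
Factor λ_0 = (0, 5, 12, 8, 10)
Factor λ_1 = (1, 8, 8, 4, 2)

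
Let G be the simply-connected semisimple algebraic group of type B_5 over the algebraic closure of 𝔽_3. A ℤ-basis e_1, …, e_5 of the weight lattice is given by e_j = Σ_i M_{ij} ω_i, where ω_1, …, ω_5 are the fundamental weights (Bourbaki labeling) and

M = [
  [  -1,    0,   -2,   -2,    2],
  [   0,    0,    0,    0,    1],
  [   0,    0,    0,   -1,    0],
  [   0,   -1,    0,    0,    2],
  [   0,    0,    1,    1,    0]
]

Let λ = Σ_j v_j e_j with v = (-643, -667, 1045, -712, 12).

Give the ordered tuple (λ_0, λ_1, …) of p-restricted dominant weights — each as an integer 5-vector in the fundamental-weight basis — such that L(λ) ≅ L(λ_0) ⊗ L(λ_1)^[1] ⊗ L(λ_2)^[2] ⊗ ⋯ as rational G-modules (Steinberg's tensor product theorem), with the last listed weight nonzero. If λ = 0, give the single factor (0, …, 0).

Converting to the ω-basis (c_i = row i of M dotted with v = (-643, -667, 1045, -712, 12)):
  c_1 = -1*-643 + 0*-667 + -2*1045 + -2*-712 + 2*12 = 1
  c_2 = 0*-643 + 0*-667 + 0*1045 + 0*-712 + 1*12 = 12
  c_3 = 0*-643 + 0*-667 + 0*1045 + -1*-712 + 0*12 = 712
  c_4 = 0*-643 + -1*-667 + 0*1045 + 0*-712 + 2*12 = 691
  c_5 = 0*-643 + 0*-667 + 1*1045 + 1*-712 + 0*12 = 333
Expand coordinatewise in base 3:
  c_1 = 1 = 1·3^0
  c_2 = 12 = 0·3^0 + 1·3^1 + 1·3^2
  c_3 = 712 = 1·3^0 + 0·3^1 + 1·3^2 + 2·3^3 + 2·3^4 + 2·3^5
  c_4 = 691 = 1·3^0 + 2·3^1 + 1·3^2 + 1·3^3 + 2·3^4 + 2·3^5
  c_5 = 333 = 0·3^0 + 0·3^1 + 1·3^2 + 0·3^3 + 1·3^4 + 1·3^5
p-restricted factor λ_0 = (1, 0, 1, 1, 0)
p-restricted factor λ_1 = (0, 1, 0, 2, 0)
p-restricted factor λ_2 = (0, 1, 1, 1, 1)
p-restricted factor λ_3 = (0, 0, 2, 1, 0)
p-restricted factor λ_4 = (0, 0, 2, 2, 1)
p-restricted factor λ_5 = (0, 0, 2, 2, 1)

((1, 0, 1, 1, 0), (0, 1, 0, 2, 0), (0, 1, 1, 1, 1), (0, 0, 2, 1, 0), (0, 0, 2, 2, 1), (0, 0, 2, 2, 1))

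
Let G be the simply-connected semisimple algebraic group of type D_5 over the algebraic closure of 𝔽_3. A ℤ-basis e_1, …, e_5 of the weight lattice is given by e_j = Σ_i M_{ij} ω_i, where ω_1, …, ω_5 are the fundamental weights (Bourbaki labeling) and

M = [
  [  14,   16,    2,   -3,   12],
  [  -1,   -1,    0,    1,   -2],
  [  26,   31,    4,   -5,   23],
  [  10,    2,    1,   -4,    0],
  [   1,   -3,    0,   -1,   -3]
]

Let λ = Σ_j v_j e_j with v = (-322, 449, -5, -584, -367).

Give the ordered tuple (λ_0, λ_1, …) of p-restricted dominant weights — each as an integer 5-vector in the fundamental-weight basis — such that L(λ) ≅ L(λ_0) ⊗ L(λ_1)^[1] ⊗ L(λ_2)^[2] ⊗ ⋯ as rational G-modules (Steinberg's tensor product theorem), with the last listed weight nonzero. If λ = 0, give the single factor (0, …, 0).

((2, 2, 0, 0, 1), (1, 1, 2, 0, 2), (1, 2, 0, 1, 1))

In the fundamental-weight basis, λ has coordinates c = M·v (v = (-322, 449, -5, -584, -367)):
  c_1 = (14)·(-322) + 16·449 + (2)·(-5) + (-3)·(-584) + (12)·(-367) = 14
  c_2 = (-1)·(-322) + (-1)·(449) + (0)·(-5) + (1)·(-584) + (-2)·(-367) = 23
  c_3 = (26)·(-322) + 31·449 + (4)·(-5) + (-5)·(-584) + (23)·(-367) = 6
  c_4 = (10)·(-322) + 2·449 + (1)·(-5) + (-4)·(-584) + (0)·(-367) = 9
  c_5 = (1)·(-322) + (-3)·(449) + (0)·(-5) + (-1)·(-584) + (-3)·(-367) = 16
p = 3; digits c_i = Σ_j d_{ij}·3^j, 0 ≤ d_{ij} < 3:
  c_1 = 14 = 2·3^0 + 1·3^1 + 1·3^2
  c_2 = 23 = 2·3^0 + 1·3^1 + 2·3^2
  c_3 = 6 = 0·3^0 + 2·3^1
  c_4 = 9 = 0·3^0 + 0·3^1 + 1·3^2
  c_5 = 16 = 1·3^0 + 2·3^1 + 1·3^2
p-restricted factor λ_0 = (2, 2, 0, 0, 1)
p-restricted factor λ_1 = (1, 1, 2, 0, 2)
p-restricted factor λ_2 = (1, 2, 0, 1, 1)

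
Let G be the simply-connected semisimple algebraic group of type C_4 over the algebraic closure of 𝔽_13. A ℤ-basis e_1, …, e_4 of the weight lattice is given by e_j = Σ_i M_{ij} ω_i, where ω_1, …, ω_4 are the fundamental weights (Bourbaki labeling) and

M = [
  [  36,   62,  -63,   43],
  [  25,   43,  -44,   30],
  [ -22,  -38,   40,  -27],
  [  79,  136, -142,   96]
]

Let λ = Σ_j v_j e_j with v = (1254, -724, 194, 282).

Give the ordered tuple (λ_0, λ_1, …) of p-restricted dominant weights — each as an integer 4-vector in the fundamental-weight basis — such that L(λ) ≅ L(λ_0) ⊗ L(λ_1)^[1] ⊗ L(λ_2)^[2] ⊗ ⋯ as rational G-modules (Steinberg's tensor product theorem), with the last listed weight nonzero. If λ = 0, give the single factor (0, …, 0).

((4, 12, 5, 9), (12, 10, 5, 9))

In the fundamental-weight basis, λ has coordinates c = M·v (v = (1254, -724, 194, 282)):
  c_1 = 36*1254 + 62*-724 + -63*194 + 43*282 = 160
  c_2 = 25*1254 + 43*-724 + -44*194 + 30*282 = 142
  c_3 = -22*1254 + -38*-724 + 40*194 + -27*282 = 70
  c_4 = 79*1254 + 136*-724 + -142*194 + 96*282 = 126
Expand coordinatewise in base 13:
  c_1 = 160 = 4·13^0 + 12·13^1
  c_2 = 142 = 12·13^0 + 10·13^1
  c_3 = 70 = 5·13^0 + 5·13^1
  c_4 = 126 = 9·13^0 + 9·13^1
p-restricted factor λ_0 = (4, 12, 5, 9)
p-restricted factor λ_1 = (12, 10, 5, 9)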